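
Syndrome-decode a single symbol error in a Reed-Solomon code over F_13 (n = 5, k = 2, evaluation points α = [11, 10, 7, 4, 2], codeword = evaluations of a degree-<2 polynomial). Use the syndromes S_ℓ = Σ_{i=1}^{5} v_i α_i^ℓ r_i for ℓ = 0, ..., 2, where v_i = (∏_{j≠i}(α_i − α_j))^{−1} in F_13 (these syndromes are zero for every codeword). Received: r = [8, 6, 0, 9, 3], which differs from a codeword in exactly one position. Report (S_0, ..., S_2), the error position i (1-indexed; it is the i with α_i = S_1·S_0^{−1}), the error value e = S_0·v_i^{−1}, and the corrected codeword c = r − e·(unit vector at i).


S = (10, 1, 4), error at position 4, error magnitude e = 2, c = [8, 6, 0, 7, 3].

Step 1: column multipliers v_i = (∏_{j≠i}(α_i − α_j))^{−1} mod 13.
  i = 1 (α = 11): (11−10)(11−7)(11−4)(11−2) = 1·4·7·9 = 252 ≡ 5, so v_1 = 5^{−1} = 8 (mod 13).
  i = 2 (α = 10): (10−11)(10−7)(10−4)(10−2) = (−1)·3·6·8 = −144 ≡ 12, so v_2 = 12^{−1} = 12 (mod 13).
  i = 3 (α = 7): (7−11)(7−10)(7−4)(7−2) = (−4)·(−3)·3·5 = 180 ≡ 11, so v_3 = 11^{−1} = 6 (mod 13).
  i = 4 (α = 4): (4−11)(4−10)(4−7)(4−2) = (−7)·(−6)·(−3)·2 = −252 ≡ 8, so v_4 = 8^{−1} = 5 (mod 13).
  i = 5 (α = 2): (2−11)(2−10)(2−7)(2−4) = (−9)·(−8)·(−5)·(−2) = 720 ≡ 5, so v_5 = 5^{−1} = 8 (mod 13).
  v = [8, 12, 6, 5, 8].
Step 2: syndromes of r = [8, 6, 0, 9, 3] (all sums mod 13).
  S_0 = Σ v_i r_i = 8·8 + 12·6 + 6·0 + 5·9 + 8·3 = 205 ≡ 10.
  S_1 = Σ v_i α_i r_i = 8·11·8 + 12·10·6 + 6·7·0 + 5·4·9 + 8·2·3 = 1652 ≡ 1.
  α_i^2 mod 13 = [4, 9, 10, 3, 4].
  S_2 = Σ v_i α_i^2 r_i = 8·4·8 + 12·9·6 + 6·10·0 + 5·3·9 + 8·4·3 = 1135 ≡ 4.
  S = (10, 1, 4) ≠ 0, so r is not a codeword (an error is present).
Step 3: locate the error. For a single error e at position i, S_ℓ = v_i·e·α_i^ℓ, so α_err = S_1/S_0.
  S_0^{−1} = 10^{−1} = 4 (mod 13), so α_err = 1·4 = 4 ≡ 4 = α_4. Error position i = 4.
  Consistency check: S_2/S_1 = 4·1 = 4 ≡ 4 = α_err ✓ (single-error assumption holds).
Step 4: error magnitude e = S_0/v_4 = S_0·∏_{j≠4}(α_4 − α_j) = 10·8 = 80 ≡ 2 (mod 13).
Step 5: correct position 4: c_4 = r_4 − e = 9 − 2 ≡ 7 (mod 13). Hence c = [8, 6, 0, 7, 3].
  Check: interpolating c through the α_i gives m(x) = 12 + 2·x (degree < 2) with m(α_i) = c_i for every i, so c is indeed a codeword.


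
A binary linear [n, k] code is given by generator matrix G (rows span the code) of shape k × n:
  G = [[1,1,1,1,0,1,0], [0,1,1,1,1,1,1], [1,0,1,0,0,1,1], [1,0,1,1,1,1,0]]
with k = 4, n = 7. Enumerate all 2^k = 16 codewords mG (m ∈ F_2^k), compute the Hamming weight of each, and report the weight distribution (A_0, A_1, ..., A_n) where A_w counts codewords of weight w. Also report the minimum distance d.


Weight distribution: A_0 = 1, A_2 = 2, A_3 = 6, A_4 = 3, A_5 = 2, A_6 = 2. Minimum distance d = 2.

Enumerate all 2^4 = 16 messages m ∈ F_2^4.
For each, compute codeword c = mG in F_2^7, then tally its weight.
  m = 0000 → c = 0000000, weight = 0.
  m = 1000 → c = 1111010, weight = 5.
  m = 0100 → c = 0111111, weight = 6.
  m = 1100 → c = 1000101, weight = 3.
  m = 0010 → c = 1010011, weight = 4.
  m = 1010 → c = 0101001, weight = 3.
  m = 0110 → c = 1101100, weight = 4.
  m = 1110 → c = 0010110, weight = 3.
  m = 0001 → c = 1011110, weight = 5.
  m = 1001 → c = 0100100, weight = 2.
  m = 0101 → c = 1100001, weight = 3.
  m = 1101 → c = 0011011, weight = 4.
  m = 0011 → c = 0001101, weight = 3.
  m = 1011 → c = 1110111, weight = 6.
  m = 0111 → c = 0110010, weight = 3.
  m = 1111 → c = 1001000, weight = 2.
Tally weights:
  weight 0: 1 codewords.
  weight 2: 2 codewords.
  weight 3: 6 codewords.
  weight 4: 3 codewords.
  weight 5: 2 codewords.
  weight 6: 2 codewords.
Minimum distance d = smallest w > 0 with A_w > 0 = 2.
Sanity: Σ A_w = 16 = 2^4 = 16 ✓.


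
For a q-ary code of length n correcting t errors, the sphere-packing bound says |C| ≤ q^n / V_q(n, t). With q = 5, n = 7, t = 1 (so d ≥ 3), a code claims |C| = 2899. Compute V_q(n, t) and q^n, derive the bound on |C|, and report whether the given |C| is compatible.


V_q(n, t) = 29, q^n = 78125, Hamming bound = 2693, |C| = 2899 > bound (violated).

Step 1: Compute V_q(n, t) = Σ_{j=0}^1 C(n, j) (q−1)^j.
  j = 0: C(7,0)·(4)^0 = 1·1 = 1.
  j = 1: C(7,1)·(4)^1 = 7·4 = 28.
  V_q(n, t) = 1 + 28 = 29.
Step 2: q^n = 5^7 = 78125.
Step 3: Hamming bound ⌊q^n / V_q(n,t)⌋ = ⌊78125/29⌋ = 2693.
Step 4: Compare |C| = 2899 to 2693: violated.
The claimed |C| lies above the Hamming bound, so no 5-ary code of length 7 with d ≥ 3 can have 2899 codewords.


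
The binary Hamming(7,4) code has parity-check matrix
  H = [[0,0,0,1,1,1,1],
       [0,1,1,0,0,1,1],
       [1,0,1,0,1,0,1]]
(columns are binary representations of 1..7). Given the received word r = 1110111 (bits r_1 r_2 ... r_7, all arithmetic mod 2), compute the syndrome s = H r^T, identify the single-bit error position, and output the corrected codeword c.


s = (1, 0, 0)^T, error position = 4, corrected codeword c = 1111111

Compute s = H r^T mod 2 one row at a time:
  s_1 = 0 + 1 + 1 + 1 = 3 ≡ 1 (mod 2).
  s_2 = 1 + 1 + 1 + 1 = 4 ≡ 0 (mod 2).
  s_3 = 1 + 1 + 1 + 1 = 4 ≡ 0 (mod 2).
s = (1, 0, 0)^T — this equals column 4 of H (binary 100), so error is at position 4.
Correct: flip bit 4 of r = 1110111 to get c = 1111111.


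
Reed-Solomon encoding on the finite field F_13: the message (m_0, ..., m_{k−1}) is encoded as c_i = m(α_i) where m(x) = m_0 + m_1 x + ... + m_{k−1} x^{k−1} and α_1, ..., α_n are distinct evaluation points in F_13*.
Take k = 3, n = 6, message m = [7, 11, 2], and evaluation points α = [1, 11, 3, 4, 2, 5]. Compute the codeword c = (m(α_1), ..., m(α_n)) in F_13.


c = [7, 6, 6, 5, 11, 8]

Message polynomial: m(x) = 7 + 11·x + 2·x^2 (mod 13).
For each evaluation point α_i, compute m(α_i) mod 13:
  α_1 = 1: Horner steps 2 → 0 → 7, so m(1) = 7.
  α_2 = 11: Horner steps 2 → 7 → 6, so m(11) = 6.
  α_3 = 3: Horner steps 2 → 4 → 6, so m(3) = 6.
  α_4 = 4: Horner steps 2 → 6 → 5, so m(4) = 5.
  α_5 = 2: Horner steps 2 → 2 → 11, so m(2) = 11.
  α_6 = 5: Horner steps 2 → 8 → 8, so m(5) = 8.
Codeword c = [7, 6, 6, 5, 11, 8] ∈ F_13^6.


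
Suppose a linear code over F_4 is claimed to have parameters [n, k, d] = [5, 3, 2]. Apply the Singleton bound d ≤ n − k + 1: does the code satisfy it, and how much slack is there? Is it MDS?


Singleton RHS = n − k + 1 = 3, slack = 1, bound satisfied, not MDS.

Singleton bound: d ≤ n − k + 1.
Here n = 5, k = 3, so n − k + 1 = 3.
Given d = 2, check d ≤ 3: YES.
Slack = (n − k + 1) − d = 1.
The code is NOT MDS (slack = 1 > 0).
Description: the claimed parameters are [5, 3, 2]_4; such a code would be non-MDS.


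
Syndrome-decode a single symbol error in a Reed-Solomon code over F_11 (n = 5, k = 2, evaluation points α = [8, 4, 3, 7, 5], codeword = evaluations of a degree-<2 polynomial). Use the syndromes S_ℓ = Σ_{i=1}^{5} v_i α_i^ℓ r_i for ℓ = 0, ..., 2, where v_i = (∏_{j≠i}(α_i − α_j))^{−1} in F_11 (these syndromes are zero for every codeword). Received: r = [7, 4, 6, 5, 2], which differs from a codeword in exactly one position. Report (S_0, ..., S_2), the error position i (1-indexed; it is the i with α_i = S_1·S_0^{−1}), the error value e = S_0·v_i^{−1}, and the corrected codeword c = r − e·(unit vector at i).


S = (2, 3, 10), error at position 4, error magnitude e = 7, c = [7, 4, 6, 9, 2].

Step 1: column multipliers v_i = (∏_{j≠i}(α_i − α_j))^{−1} mod 11.
  i = 1 (α = 8): (8−4)(8−3)(8−7)(8−5) = 4·5·1·3 = 60 ≡ 5, so v_1 = 5^{−1} = 9 (mod 11).
  i = 2 (α = 4): (4−8)(4−3)(4−7)(4−5) = (−4)·1·(−3)·(−1) = −12 ≡ 10, so v_2 = 10^{−1} = 10 (mod 11).
  i = 3 (α = 3): (3−8)(3−4)(3−7)(3−5) = (−5)·(−1)·(−4)·(−2) = 40 ≡ 7, so v_3 = 7^{−1} = 8 (mod 11).
  i = 4 (α = 7): (7−8)(7−4)(7−3)(7−5) = (−1)·3·4·2 = −24 ≡ 9, so v_4 = 9^{−1} = 5 (mod 11).
  i = 5 (α = 5): (5−8)(5−4)(5−3)(5−7) = (−3)·1·2·(−2) = 12 ≡ 1, so v_5 = 1^{−1} = 1 (mod 11).
  v = [9, 10, 8, 5, 1].
Step 2: syndromes of r = [7, 4, 6, 5, 2] (all sums mod 11).
  S_0 = Σ v_i r_i = 9·7 + 10·4 + 8·6 + 5·5 + 1·2 = 178 ≡ 2.
  S_1 = Σ v_i α_i r_i = 9·8·7 + 10·4·4 + 8·3·6 + 5·7·5 + 1·5·2 = 993 ≡ 3.
  α_i^2 mod 11 = [9, 5, 9, 5, 3].
  S_2 = Σ v_i α_i^2 r_i = 9·9·7 + 10·5·4 + 8·9·6 + 5·5·5 + 1·3·2 = 1330 ≡ 10.
  S = (2, 3, 10) ≠ 0, so r is not a codeword (an error is present).
Step 3: locate the error. For a single error e at position i, S_ℓ = v_i·e·α_i^ℓ, so α_err = S_1/S_0.
  S_0^{−1} = 2^{−1} = 6 (mod 11), so α_err = 3·6 = 18 ≡ 7 = α_4. Error position i = 4.
  Consistency check: S_2/S_1 = 10·4 = 40 ≡ 7 = α_err ✓ (single-error assumption holds).
Step 4: error magnitude e = S_0/v_4 = S_0·∏_{j≠4}(α_4 − α_j) = 2·9 = 18 ≡ 7 (mod 11).
Step 5: correct position 4: c_4 = r_4 − e = 5 − 7 ≡ 9 (mod 11). Hence c = [7, 4, 6, 9, 2].
  Check: interpolating c through the α_i gives m(x) = 1 + 9·x (degree < 2) with m(α_i) = c_i for every i, so c is indeed a codeword.


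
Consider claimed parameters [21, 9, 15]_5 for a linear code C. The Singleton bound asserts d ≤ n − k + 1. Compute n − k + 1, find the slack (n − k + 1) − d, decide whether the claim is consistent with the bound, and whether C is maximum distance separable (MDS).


Singleton RHS = n − k + 1 = 13, slack = -2, bound violated (no such code; not MDS).

Singleton bound: d ≤ n − k + 1.
Here n = 21, k = 9, so n − k + 1 = 13.
Given d = 15, check d ≤ 13: NO.
Slack = (n − k + 1) − d = -2.
The slack is negative: d = 15 exceeds n − k + 1 = 13 by 2, so the Singleton bound is violated and no linear [21, 9, 15]_5 code can exist. In particular it is not MDS (MDS requires d = n − k + 1 exactly).
Description: the claimed parameters are [21, 9, 15]_5; such a code would be impossible (violates the Singleton bound).


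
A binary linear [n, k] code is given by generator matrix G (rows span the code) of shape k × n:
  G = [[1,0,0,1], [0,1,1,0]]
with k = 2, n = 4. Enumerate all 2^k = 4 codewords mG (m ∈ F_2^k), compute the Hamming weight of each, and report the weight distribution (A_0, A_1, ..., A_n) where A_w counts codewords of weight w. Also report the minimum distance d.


Weight distribution: A_0 = 1, A_2 = 2, A_4 = 1. Minimum distance d = 2.

Enumerate all 2^2 = 4 messages m ∈ F_2^2.
For each, compute codeword c = mG in F_2^4, then tally its weight.
  m = 00 → c = 0000, weight = 0.
  m = 10 → c = 1001, weight = 2.
  m = 01 → c = 0110, weight = 2.
  m = 11 → c = 1111, weight = 4.
Tally weights:
  weight 0: 1 codewords.
  weight 2: 2 codewords.
  weight 4: 1 codewords.
Minimum distance d = smallest w > 0 with A_w > 0 = 2.
Sanity: Σ A_w = 4 = 2^2 = 4 ✓.


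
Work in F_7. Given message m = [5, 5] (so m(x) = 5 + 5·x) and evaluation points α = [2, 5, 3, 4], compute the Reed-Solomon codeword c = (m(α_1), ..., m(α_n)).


c = [1, 2, 6, 4]

Message polynomial: m(x) = 5 + 5·x (mod 7).
For each evaluation point α_i, compute m(α_i) mod 7:
  α_1 = 2: Horner steps 5 → 1, so m(2) = 1.
  α_2 = 5: Horner steps 5 → 2, so m(5) = 2.
  α_3 = 3: Horner steps 5 → 6, so m(3) = 6.
  α_4 = 4: Horner steps 5 → 4, so m(4) = 4.
Codeword c = [1, 2, 6, 4] ∈ F_7^4.


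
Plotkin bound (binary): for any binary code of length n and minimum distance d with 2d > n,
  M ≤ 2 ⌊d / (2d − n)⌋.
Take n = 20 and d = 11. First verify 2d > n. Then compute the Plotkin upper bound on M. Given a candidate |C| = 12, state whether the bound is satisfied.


Plotkin bound M ≤ 10; given |C| = 12 > bound (violated).

Check applicability: 2d = 22, n = 20.
2d − n = 2 > 0, so Plotkin applies.
Compute d/(2d−n) = 11/2 ≈ 5.5000.
⌊d/(2d−n)⌋ = 5.
Plotkin bound: M ≤ 2·5 = 10.
Given |C| = 12, check: VIOLATED.
This |C| is above the Plotkin bound, so no binary code with n = 20, d = 11 and 12 codewords exists.


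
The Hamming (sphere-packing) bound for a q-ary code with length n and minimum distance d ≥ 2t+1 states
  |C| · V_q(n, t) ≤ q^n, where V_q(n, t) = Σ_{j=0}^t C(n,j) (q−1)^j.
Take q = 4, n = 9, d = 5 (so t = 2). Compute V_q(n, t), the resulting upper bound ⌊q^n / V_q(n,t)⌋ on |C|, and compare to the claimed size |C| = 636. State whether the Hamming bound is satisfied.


V_q(n, t) = 352, q^n = 262144, Hamming bound = 744, |C| = 636 ≤ bound (satisfied).

Step 1: Compute V_q(n, t) = Σ_{j=0}^2 C(n, j) (q−1)^j.
  j = 0: C(9,0)·(3)^0 = 1·1 = 1.
  j = 1: C(9,1)·(3)^1 = 9·3 = 27.
  j = 2: C(9,2)·(3)^2 = 36·9 = 324.
  V_q(n, t) = 1 + 27 + 324 = 352.
Step 2: q^n = 4^9 = 262144.
Step 3: Hamming bound ⌊q^n / V_q(n,t)⌋ = ⌊262144/352⌋ = 744.
Step 4: Compare |C| = 636 to 744: satisfied.
The claimed |C| lies below the Hamming bound.


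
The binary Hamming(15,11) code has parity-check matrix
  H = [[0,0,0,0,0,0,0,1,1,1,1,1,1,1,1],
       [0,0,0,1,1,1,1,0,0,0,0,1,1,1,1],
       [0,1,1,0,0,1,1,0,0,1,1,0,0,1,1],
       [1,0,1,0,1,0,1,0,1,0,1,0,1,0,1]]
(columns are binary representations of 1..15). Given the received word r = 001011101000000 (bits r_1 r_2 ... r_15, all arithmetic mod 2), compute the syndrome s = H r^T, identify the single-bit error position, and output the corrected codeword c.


s = (1, 1, 1, 0)^T, error position = 14, corrected codeword c = 001011101000010

Compute s = H r^T mod 2 one row at a time:
  s_1 = 0 + 1 + 0 + 0 + 0 + 0 + 0 + 0 = 1 ≡ 1 (mod 2).
  s_2 = 0 + 1 + 1 + 1 + 0 + 0 + 0 + 0 = 3 ≡ 1 (mod 2).
  s_3 = 0 + 1 + 1 + 1 + 0 + 0 + 0 + 0 = 3 ≡ 1 (mod 2).
  s_4 = 0 + 1 + 1 + 1 + 1 + 0 + 0 + 0 = 4 ≡ 0 (mod 2).
s = (1, 1, 1, 0)^T — this equals column 14 of H (binary 1110), so error is at position 14.
Correct: flip bit 14 of r = 001011101000000 to get c = 001011101000010.


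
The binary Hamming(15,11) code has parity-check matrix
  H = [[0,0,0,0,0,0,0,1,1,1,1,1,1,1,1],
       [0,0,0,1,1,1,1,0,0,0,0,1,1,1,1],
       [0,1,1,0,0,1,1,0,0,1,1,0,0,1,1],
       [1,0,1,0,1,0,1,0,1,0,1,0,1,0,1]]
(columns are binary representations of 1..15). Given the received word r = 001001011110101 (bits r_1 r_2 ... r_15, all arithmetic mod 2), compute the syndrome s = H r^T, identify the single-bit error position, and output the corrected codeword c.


s = (0, 1, 1, 1)^T, error position = 7, corrected codeword c = 001001111110101

Compute s = H r^T mod 2 one row at a time:
  s_1 = 1 + 1 + 1 + 1 + 0 + 1 + 0 + 1 = 6 ≡ 0 (mod 2).
  s_2 = 0 + 0 + 1 + 0 + 0 + 1 + 0 + 1 = 3 ≡ 1 (mod 2).
  s_3 = 0 + 1 + 1 + 0 + 1 + 1 + 0 + 1 = 5 ≡ 1 (mod 2).
  s_4 = 0 + 1 + 0 + 0 + 1 + 1 + 1 + 1 = 5 ≡ 1 (mod 2).
s = (0, 1, 1, 1)^T — this equals column 7 of H (binary 0111), so error is at position 7.
Correct: flip bit 7 of r = 001001011110101 to get c = 001001111110101.


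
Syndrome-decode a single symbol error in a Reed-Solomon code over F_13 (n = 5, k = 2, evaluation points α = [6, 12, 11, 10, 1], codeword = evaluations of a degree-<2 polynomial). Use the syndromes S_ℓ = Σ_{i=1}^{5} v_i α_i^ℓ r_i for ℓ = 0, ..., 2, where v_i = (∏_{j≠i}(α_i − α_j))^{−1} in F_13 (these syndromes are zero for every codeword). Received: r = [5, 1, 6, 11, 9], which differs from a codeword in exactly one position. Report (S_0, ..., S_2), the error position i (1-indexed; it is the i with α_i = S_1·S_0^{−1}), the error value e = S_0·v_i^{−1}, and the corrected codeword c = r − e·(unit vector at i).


S = (7, 7, 7), error at position 5, error magnitude e = 5, c = [5, 1, 6, 11, 4].

Step 1: column multipliers v_i = (∏_{j≠i}(α_i − α_j))^{−1} mod 13.
  i = 1 (α = 6): (6−12)(6−11)(6−10)(6−1) = (−6)·(−5)·(−4)·5 = −600 ≡ 11, so v_1 = 11^{−1} = 6 (mod 13).
  i = 2 (α = 12): (12−6)(12−11)(12−10)(12−1) = 6·1·2·11 = 132 ≡ 2, so v_2 = 2^{−1} = 7 (mod 13).
  i = 3 (α = 11): (11−6)(11−12)(11−10)(11−1) = 5·(−1)·1·10 = −50 ≡ 2, so v_3 = 2^{−1} = 7 (mod 13).
  i = 4 (α = 10): (10−6)(10−12)(10−11)(10−1) = 4·(−2)·(−1)·9 = 72 ≡ 7, so v_4 = 7^{−1} = 2 (mod 13).
  i = 5 (α = 1): (1−6)(1−12)(1−11)(1−10) = (−5)·(−11)·(−10)·(−9) = 4950 ≡ 10, so v_5 = 10^{−1} = 4 (mod 13).
  v = [6, 7, 7, 2, 4].
Step 2: syndromes of r = [5, 1, 6, 11, 9] (all sums mod 13).
  S_0 = Σ v_i r_i = 6·5 + 7·1 + 7·6 + 2·11 + 4·9 = 137 ≡ 7.
  S_1 = Σ v_i α_i r_i = 6·6·5 + 7·12·1 + 7·11·6 + 2·10·11 + 4·1·9 = 982 ≡ 7.
  α_i^2 mod 13 = [10, 1, 4, 9, 1].
  S_2 = Σ v_i α_i^2 r_i = 6·10·5 + 7·1·1 + 7·4·6 + 2·9·11 + 4·1·9 = 709 ≡ 7.
  S = (7, 7, 7) ≠ 0, so r is not a codeword (an error is present).
Step 3: locate the error. For a single error e at position i, S_ℓ = v_i·e·α_i^ℓ, so α_err = S_1/S_0.
  S_0^{−1} = 7^{−1} = 2 (mod 13), so α_err = 7·2 = 14 ≡ 1 = α_5. Error position i = 5.
  Consistency check: S_2/S_1 = 7·2 = 14 ≡ 1 = α_err ✓ (single-error assumption holds).
Step 4: error magnitude e = S_0/v_5 = S_0·∏_{j≠5}(α_5 − α_j) = 7·10 = 70 ≡ 5 (mod 13).
Step 5: correct position 5: c_5 = r_5 − e = 9 − 5 ≡ 4 (mod 13). Hence c = [5, 1, 6, 11, 4].
  Check: interpolating c through the α_i gives m(x) = 9 + 8·x (degree < 2) with m(α_i) = c_i for every i, so c is indeed a codeword.


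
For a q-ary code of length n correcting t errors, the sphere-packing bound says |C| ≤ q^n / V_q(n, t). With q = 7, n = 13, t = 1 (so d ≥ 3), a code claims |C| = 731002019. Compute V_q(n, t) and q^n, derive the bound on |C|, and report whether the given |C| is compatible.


V_q(n, t) = 79, q^n = 96889010407, Hamming bound = 1226443169, |C| = 731002019 ≤ bound (satisfied).

Step 1: Compute V_q(n, t) = Σ_{j=0}^1 C(n, j) (q−1)^j.
  j = 0: C(13,0)·(6)^0 = 1·1 = 1.
  j = 1: C(13,1)·(6)^1 = 13·6 = 78.
  V_q(n, t) = 1 + 78 = 79.
Step 2: q^n = 7^13 = 96889010407.
Step 3: Hamming bound ⌊q^n / V_q(n,t)⌋ = ⌊96889010407/79⌋ = 1226443169.
Step 4: Compare |C| = 731002019 to 1226443169: satisfied.
The claimed |C| lies below the Hamming bound.


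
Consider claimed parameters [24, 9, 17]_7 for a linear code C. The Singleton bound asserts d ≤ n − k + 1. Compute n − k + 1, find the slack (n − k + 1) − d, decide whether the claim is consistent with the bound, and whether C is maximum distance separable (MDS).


Singleton RHS = n − k + 1 = 16, slack = -1, bound violated (no such code; not MDS).

Singleton bound: d ≤ n − k + 1.
Here n = 24, k = 9, so n − k + 1 = 16.
Given d = 17, check d ≤ 16: NO.
Slack = (n − k + 1) − d = -1.
The slack is negative: d = 17 exceeds n − k + 1 = 16 by 1, so the Singleton bound is violated and no linear [24, 9, 17]_7 code can exist. In particular it is not MDS (MDS requires d = n − k + 1 exactly).
Description: the claimed parameters are [24, 9, 17]_7; such a code would be impossible (violates the Singleton bound).


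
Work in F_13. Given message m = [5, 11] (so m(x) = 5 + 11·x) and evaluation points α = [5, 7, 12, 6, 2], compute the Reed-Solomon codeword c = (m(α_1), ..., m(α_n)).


c = [8, 4, 7, 6, 1]

Message polynomial: m(x) = 5 + 11·x (mod 13).
For each evaluation point α_i, compute m(α_i) mod 13:
  α_1 = 5: Horner steps 11 → 8, so m(5) = 8.
  α_2 = 7: Horner steps 11 → 4, so m(7) = 4.
  α_3 = 12: Horner steps 11 → 7, so m(12) = 7.
  α_4 = 6: Horner steps 11 → 6, so m(6) = 6.
  α_5 = 2: Horner steps 11 → 1, so m(2) = 1.
Codeword c = [8, 4, 7, 6, 1] ∈ F_13^5.


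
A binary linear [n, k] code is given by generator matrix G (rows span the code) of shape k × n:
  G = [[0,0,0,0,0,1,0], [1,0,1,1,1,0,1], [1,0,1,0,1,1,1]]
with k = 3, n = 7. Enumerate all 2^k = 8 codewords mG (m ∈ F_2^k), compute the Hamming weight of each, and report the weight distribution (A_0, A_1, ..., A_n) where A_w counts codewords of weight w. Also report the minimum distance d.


Weight distribution: A_0 = 1, A_1 = 2, A_2 = 1, A_4 = 1, A_5 = 2, A_6 = 1. Minimum distance d = 1.

Enumerate all 2^3 = 8 messages m ∈ F_2^3.
For each, compute codeword c = mG in F_2^7, then tally its weight.
  m = 000 → c = 0000000, weight = 0.
  m = 100 → c = 0000010, weight = 1.
  m = 010 → c = 1011101, weight = 5.
  m = 110 → c = 1011111, weight = 6.
  m = 001 → c = 1010111, weight = 5.
  m = 101 → c = 1010101, weight = 4.
  m = 011 → c = 0001010, weight = 2.
  m = 111 → c = 0001000, weight = 1.
Tally weights:
  weight 0: 1 codewords.
  weight 1: 2 codewords.
  weight 2: 1 codewords.
  weight 4: 1 codewords.
  weight 5: 2 codewords.
  weight 6: 1 codewords.
Minimum distance d = smallest w > 0 with A_w > 0 = 1.
Sanity: Σ A_w = 8 = 2^3 = 8 ✓.


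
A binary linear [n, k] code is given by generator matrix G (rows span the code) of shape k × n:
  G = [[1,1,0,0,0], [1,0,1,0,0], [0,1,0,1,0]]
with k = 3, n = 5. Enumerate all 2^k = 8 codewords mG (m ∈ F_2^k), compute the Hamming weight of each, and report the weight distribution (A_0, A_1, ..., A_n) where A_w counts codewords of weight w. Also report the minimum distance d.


Weight distribution: A_0 = 1, A_2 = 6, A_4 = 1. Minimum distance d = 2.

Enumerate all 2^3 = 8 messages m ∈ F_2^3.
For each, compute codeword c = mG in F_2^5, then tally its weight.
  m = 000 → c = 00000, weight = 0.
  m = 100 → c = 11000, weight = 2.
  m = 010 → c = 10100, weight = 2.
  m = 110 → c = 01100, weight = 2.
  m = 001 → c = 01010, weight = 2.
  m = 101 → c = 10010, weight = 2.
  m = 011 → c = 11110, weight = 4.
  m = 111 → c = 00110, weight = 2.
Tally weights:
  weight 0: 1 codewords.
  weight 2: 6 codewords.
  weight 4: 1 codewords.
Minimum distance d = smallest w > 0 with A_w > 0 = 2.
Sanity: Σ A_w = 8 = 2^3 = 8 ✓.


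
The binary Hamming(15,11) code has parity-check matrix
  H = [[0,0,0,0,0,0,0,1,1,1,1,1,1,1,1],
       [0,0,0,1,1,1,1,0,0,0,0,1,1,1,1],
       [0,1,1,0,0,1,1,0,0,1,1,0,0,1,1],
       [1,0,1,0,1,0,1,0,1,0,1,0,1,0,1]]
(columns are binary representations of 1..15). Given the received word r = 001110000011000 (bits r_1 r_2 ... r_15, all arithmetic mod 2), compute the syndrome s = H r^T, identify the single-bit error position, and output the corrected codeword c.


s = (0, 1, 0, 1)^T, error position = 5, corrected codeword c = 001100000011000

Compute s = H r^T mod 2 one row at a time:
  s_1 = 0 + 0 + 0 + 1 + 1 + 0 + 0 + 0 = 2 ≡ 0 (mod 2).
  s_2 = 1 + 1 + 0 + 0 + 1 + 0 + 0 + 0 = 3 ≡ 1 (mod 2).
  s_3 = 0 + 1 + 0 + 0 + 0 + 1 + 0 + 0 = 2 ≡ 0 (mod 2).
  s_4 = 0 + 1 + 1 + 0 + 0 + 1 + 0 + 0 = 3 ≡ 1 (mod 2).
s = (0, 1, 0, 1)^T — this equals column 5 of H (binary 0101), so error is at position 5.
Correct: flip bit 5 of r = 001110000011000 to get c = 001100000011000.


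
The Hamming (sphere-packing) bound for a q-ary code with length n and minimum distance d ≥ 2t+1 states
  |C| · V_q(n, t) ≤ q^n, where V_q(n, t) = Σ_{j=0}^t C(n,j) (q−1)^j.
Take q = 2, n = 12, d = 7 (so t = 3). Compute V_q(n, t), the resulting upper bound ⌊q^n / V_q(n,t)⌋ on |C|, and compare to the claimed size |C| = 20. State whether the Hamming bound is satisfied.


V_q(n, t) = 299, q^n = 4096, Hamming bound = 13, |C| = 20 > bound (violated).

Step 1: Compute V_q(n, t) = Σ_{j=0}^3 C(n, j) (q−1)^j.
  j = 0: C(12,0)·(1)^0 = 1·1 = 1.
  j = 1: C(12,1)·(1)^1 = 12·1 = 12.
  j = 2: C(12,2)·(1)^2 = 66·1 = 66.
  j = 3: C(12,3)·(1)^3 = 220·1 = 220.
  V_q(n, t) = 1 + 12 + 66 + 220 = 299.
Step 2: q^n = 2^12 = 4096.
Step 3: Hamming bound ⌊q^n / V_q(n,t)⌋ = ⌊4096/299⌋ = 13.
Step 4: Compare |C| = 20 to 13: violated.
The claimed |C| lies above the Hamming bound, so no 2-ary code of length 12 with d ≥ 7 can have 20 codewords.


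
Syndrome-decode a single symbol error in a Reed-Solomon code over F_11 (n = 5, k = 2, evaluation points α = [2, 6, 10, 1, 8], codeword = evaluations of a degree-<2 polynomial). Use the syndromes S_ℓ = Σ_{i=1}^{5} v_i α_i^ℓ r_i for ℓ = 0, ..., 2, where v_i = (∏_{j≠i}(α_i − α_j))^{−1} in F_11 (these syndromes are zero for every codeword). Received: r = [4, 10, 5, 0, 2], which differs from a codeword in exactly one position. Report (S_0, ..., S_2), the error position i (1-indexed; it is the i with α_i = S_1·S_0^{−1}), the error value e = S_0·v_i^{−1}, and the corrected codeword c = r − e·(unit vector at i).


S = (2, 2, 2), error at position 4, error magnitude e = 3, c = [4, 10, 5, 8, 2].

Step 1: column multipliers v_i = (∏_{j≠i}(α_i − α_j))^{−1} mod 11.
  i = 1 (α = 2): (2−6)(2−10)(2−1)(2−8) = (−4)·(−8)·1·(−6) = −192 ≡ 6, so v_1 = 6^{−1} = 2 (mod 11).
  i = 2 (α = 6): (6−2)(6−10)(6−1)(6−8) = 4·(−4)·5·(−2) = 160 ≡ 6, so v_2 = 6^{−1} = 2 (mod 11).
  i = 3 (α = 10): (10−2)(10−6)(10−1)(10−8) = 8·4·9·2 = 576 ≡ 4, so v_3 = 4^{−1} = 3 (mod 11).
  i = 4 (α = 1): (1−2)(1−6)(1−10)(1−8) = (−1)·(−5)·(−9)·(−7) = 315 ≡ 7, so v_4 = 7^{−1} = 8 (mod 11).
  i = 5 (α = 8): (8−2)(8−6)(8−10)(8−1) = 6·2·(−2)·7 = −168 ≡ 8, so v_5 = 8^{−1} = 7 (mod 11).
  v = [2, 2, 3, 8, 7].
Step 2: syndromes of r = [4, 10, 5, 0, 2] (all sums mod 11).
  S_0 = Σ v_i r_i = 2·4 + 2·10 + 3·5 + 8·0 + 7·2 = 57 ≡ 2.
  S_1 = Σ v_i α_i r_i = 2·2·4 + 2·6·10 + 3·10·5 + 8·1·0 + 7·8·2 = 398 ≡ 2.
  α_i^2 mod 11 = [4, 3, 1, 1, 9].
  S_2 = Σ v_i α_i^2 r_i = 2·4·4 + 2·3·10 + 3·1·5 + 8·1·0 + 7·9·2 = 233 ≡ 2.
  S = (2, 2, 2) ≠ 0, so r is not a codeword (an error is present).
Step 3: locate the error. For a single error e at position i, S_ℓ = v_i·e·α_i^ℓ, so α_err = S_1/S_0.
  S_0^{−1} = 2^{−1} = 6 (mod 11), so α_err = 2·6 = 12 ≡ 1 = α_4. Error position i = 4.
  Consistency check: S_2/S_1 = 2·6 = 12 ≡ 1 = α_err ✓ (single-error assumption holds).
Step 4: error magnitude e = S_0/v_4 = S_0·∏_{j≠4}(α_4 − α_j) = 2·7 = 14 ≡ 3 (mod 11).
Step 5: correct position 4: c_4 = r_4 − e = 0 − 3 ≡ 8 (mod 11). Hence c = [4, 10, 5, 8, 2].
  Check: interpolating c through the α_i gives m(x) = 1 + 7·x (degree < 2) with m(α_i) = c_i for every i, so c is indeed a codeword.


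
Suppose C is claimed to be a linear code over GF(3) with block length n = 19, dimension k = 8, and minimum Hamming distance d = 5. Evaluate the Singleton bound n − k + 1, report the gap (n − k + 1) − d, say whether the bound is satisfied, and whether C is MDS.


Singleton RHS = n − k + 1 = 12, slack = 7, bound satisfied, not MDS.

Singleton bound: d ≤ n − k + 1.
Here n = 19, k = 8, so n − k + 1 = 12.
Given d = 5, check d ≤ 12: YES.
Slack = (n − k + 1) − d = 7.
The code is NOT MDS (slack = 7 > 0).
Description: the claimed parameters are [19, 8, 5]_3; such a code would be non-MDS.


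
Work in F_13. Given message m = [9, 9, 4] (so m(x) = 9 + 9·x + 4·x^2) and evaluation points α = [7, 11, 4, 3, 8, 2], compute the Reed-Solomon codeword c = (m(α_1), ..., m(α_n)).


c = [8, 7, 5, 7, 12, 4]

Message polynomial: m(x) = 9 + 9·x + 4·x^2 (mod 13).
For each evaluation point α_i, compute m(α_i) mod 13:
  α_1 = 7: Horner steps 4 → 11 → 8, so m(7) = 8.
  α_2 = 11: Horner steps 4 → 1 → 7, so m(11) = 7.
  α_3 = 4: Horner steps 4 → 12 → 5, so m(4) = 5.
  α_4 = 3: Horner steps 4 → 8 → 7, so m(3) = 7.
  α_5 = 8: Horner steps 4 → 2 → 12, so m(8) = 12.
  α_6 = 2: Horner steps 4 → 4 → 4, so m(2) = 4.
Codeword c = [8, 7, 5, 7, 12, 4] ∈ F_13^6.


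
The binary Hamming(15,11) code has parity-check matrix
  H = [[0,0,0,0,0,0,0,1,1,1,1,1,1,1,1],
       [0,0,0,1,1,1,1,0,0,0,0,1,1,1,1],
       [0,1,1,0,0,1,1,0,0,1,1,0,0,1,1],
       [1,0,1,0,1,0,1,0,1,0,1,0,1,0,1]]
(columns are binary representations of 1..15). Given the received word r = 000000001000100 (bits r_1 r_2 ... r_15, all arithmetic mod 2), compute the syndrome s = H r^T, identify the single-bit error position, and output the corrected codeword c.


s = (0, 1, 0, 0)^T, error position = 4, corrected codeword c = 000100001000100

Compute s = H r^T mod 2 one row at a time:
  s_1 = 0 + 1 + 0 + 0 + 0 + 1 + 0 + 0 = 2 ≡ 0 (mod 2).
  s_2 = 0 + 0 + 0 + 0 + 0 + 1 + 0 + 0 = 1 ≡ 1 (mod 2).
  s_3 = 0 + 0 + 0 + 0 + 0 + 0 + 0 + 0 = 0 ≡ 0 (mod 2).
  s_4 = 0 + 0 + 0 + 0 + 1 + 0 + 1 + 0 = 2 ≡ 0 (mod 2).
s = (0, 1, 0, 0)^T — this equals column 4 of H (binary 0100), so error is at position 4.
Correct: flip bit 4 of r = 000000001000100 to get c = 000100001000100.


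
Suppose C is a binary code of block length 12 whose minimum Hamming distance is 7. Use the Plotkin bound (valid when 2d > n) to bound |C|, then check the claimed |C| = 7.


Plotkin bound M ≤ 6; given |C| = 7 > bound (violated).

Check applicability: 2d = 14, n = 12.
2d − n = 2 > 0, so Plotkin applies.
Compute d/(2d−n) = 7/2 ≈ 3.5000.
⌊d/(2d−n)⌋ = 3.
Plotkin bound: M ≤ 2·3 = 6.
Given |C| = 7, check: VIOLATED.
This |C| is above the Plotkin bound, so no binary code with n = 12, d = 7 and 7 codewords exists.


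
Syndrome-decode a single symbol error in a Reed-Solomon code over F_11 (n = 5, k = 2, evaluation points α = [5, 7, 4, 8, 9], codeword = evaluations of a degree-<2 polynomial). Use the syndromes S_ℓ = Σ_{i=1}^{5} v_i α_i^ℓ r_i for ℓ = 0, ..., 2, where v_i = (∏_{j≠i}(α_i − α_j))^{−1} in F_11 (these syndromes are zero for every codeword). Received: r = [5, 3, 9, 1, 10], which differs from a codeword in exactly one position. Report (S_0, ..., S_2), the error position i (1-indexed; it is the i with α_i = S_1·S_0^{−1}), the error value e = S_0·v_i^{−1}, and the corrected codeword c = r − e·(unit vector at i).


S = (1, 5, 3), error at position 1, error magnitude e = 9, c = [7, 3, 9, 1, 10].

Step 1: column multipliers v_i = (∏_{j≠i}(α_i − α_j))^{−1} mod 11.
  i = 1 (α = 5): (5−7)(5−4)(5−8)(5−9) = (−2)·1·(−3)·(−4) = −24 ≡ 9, so v_1 = 9^{−1} = 5 (mod 11).
  i = 2 (α = 7): (7−5)(7−4)(7−8)(7−9) = 2·3·(−1)·(−2) = 12 ≡ 1, so v_2 = 1^{−1} = 1 (mod 11).
  i = 3 (α = 4): (4−5)(4−7)(4−8)(4−9) = (−1)·(−3)·(−4)·(−5) = 60 ≡ 5, so v_3 = 5^{−1} = 9 (mod 11).
  i = 4 (α = 8): (8−5)(8−7)(8−4)(8−9) = 3·1·4·(−1) = −12 ≡ 10, so v_4 = 10^{−1} = 10 (mod 11).
  i = 5 (α = 9): (9−5)(9−7)(9−4)(9−8) = 4·2·5·1 = 40 ≡ 7, so v_5 = 7^{−1} = 8 (mod 11).
  v = [5, 1, 9, 10, 8].
Step 2: syndromes of r = [5, 3, 9, 1, 10] (all sums mod 11).
  S_0 = Σ v_i r_i = 5·5 + 1·3 + 9·9 + 10·1 + 8·10 = 199 ≡ 1.
  S_1 = Σ v_i α_i r_i = 5·5·5 + 1·7·3 + 9·4·9 + 10·8·1 + 8·9·10 = 1270 ≡ 5.
  α_i^2 mod 11 = [3, 5, 5, 9, 4].
  S_2 = Σ v_i α_i^2 r_i = 5·3·5 + 1·5·3 + 9·5·9 + 10·9·1 + 8·4·10 = 905 ≡ 3.
  S = (1, 5, 3) ≠ 0, so r is not a codeword (an error is present).
Step 3: locate the error. For a single error e at position i, S_ℓ = v_i·e·α_i^ℓ, so α_err = S_1/S_0.
  S_0^{−1} = 1^{−1} = 1 (mod 11), so α_err = 5·1 = 5 ≡ 5 = α_1. Error position i = 1.
  Consistency check: S_2/S_1 = 3·9 = 27 ≡ 5 = α_err ✓ (single-error assumption holds).
Step 4: error magnitude e = S_0/v_1 = S_0·∏_{j≠1}(α_1 − α_j) = 1·9 = 9 ≡ 9 (mod 11).
Step 5: correct position 1: c_1 = r_1 − e = 5 − 9 ≡ 7 (mod 11). Hence c = [7, 3, 9, 1, 10].
  Check: interpolating c through the α_i gives m(x) = 6 + 9·x (degree < 2) with m(α_i) = c_i for every i, so c is indeed a codeword.


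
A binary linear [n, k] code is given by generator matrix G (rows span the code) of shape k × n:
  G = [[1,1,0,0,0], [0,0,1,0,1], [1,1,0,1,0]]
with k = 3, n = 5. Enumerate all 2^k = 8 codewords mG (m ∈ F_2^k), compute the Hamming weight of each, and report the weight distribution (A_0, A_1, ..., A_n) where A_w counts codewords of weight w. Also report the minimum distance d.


Weight distribution: A_0 = 1, A_1 = 1, A_2 = 2, A_3 = 2, A_4 = 1, A_5 = 1. Minimum distance d = 1.

Enumerate all 2^3 = 8 messages m ∈ F_2^3.
For each, compute codeword c = mG in F_2^5, then tally its weight.
  m = 000 → c = 00000, weight = 0.
  m = 100 → c = 11000, weight = 2.
  m = 010 → c = 00101, weight = 2.
  m = 110 → c = 11101, weight = 4.
  m = 001 → c = 11010, weight = 3.
  m = 101 → c = 00010, weight = 1.
  m = 011 → c = 11111, weight = 5.
  m = 111 → c = 00111, weight = 3.
Tally weights:
  weight 0: 1 codewords.
  weight 1: 1 codewords.
  weight 2: 2 codewords.
  weight 3: 2 codewords.
  weight 4: 1 codewords.
  weight 5: 1 codewords.
Minimum distance d = smallest w > 0 with A_w > 0 = 1.
Sanity: Σ A_w = 8 = 2^3 = 8 ✓.


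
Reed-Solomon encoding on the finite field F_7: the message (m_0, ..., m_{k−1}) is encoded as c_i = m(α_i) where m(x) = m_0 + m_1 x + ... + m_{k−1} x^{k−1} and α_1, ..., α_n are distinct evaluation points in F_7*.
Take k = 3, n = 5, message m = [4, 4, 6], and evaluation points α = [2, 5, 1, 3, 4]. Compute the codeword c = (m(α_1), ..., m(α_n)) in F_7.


c = [1, 6, 0, 0, 4]

Message polynomial: m(x) = 4 + 4·x + 6·x^2 (mod 7).
For each evaluation point α_i, compute m(α_i) mod 7:
  α_1 = 2: Horner steps 6 → 2 → 1, so m(2) = 1.
  α_2 = 5: Horner steps 6 → 6 → 6, so m(5) = 6.
  α_3 = 1: Horner steps 6 → 3 → 0, so m(1) = 0.
  α_4 = 3: Horner steps 6 → 1 → 0, so m(3) = 0.
  α_5 = 4: Horner steps 6 → 0 → 4, so m(4) = 4.
Codeword c = [1, 6, 0, 0, 4] ∈ F_7^5.


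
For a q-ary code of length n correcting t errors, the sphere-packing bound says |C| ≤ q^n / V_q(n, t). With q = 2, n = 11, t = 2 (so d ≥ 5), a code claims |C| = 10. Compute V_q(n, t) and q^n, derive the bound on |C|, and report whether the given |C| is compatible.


V_q(n, t) = 67, q^n = 2048, Hamming bound = 30, |C| = 10 ≤ bound (satisfied).

Step 1: Compute V_q(n, t) = Σ_{j=0}^2 C(n, j) (q−1)^j.
  j = 0: C(11,0)·(1)^0 = 1·1 = 1.
  j = 1: C(11,1)·(1)^1 = 11·1 = 11.
  j = 2: C(11,2)·(1)^2 = 55·1 = 55.
  V_q(n, t) = 1 + 11 + 55 = 67.
Step 2: q^n = 2^11 = 2048.
Step 3: Hamming bound ⌊q^n / V_q(n,t)⌋ = ⌊2048/67⌋ = 30.
Step 4: Compare |C| = 10 to 30: satisfied.
The claimed |C| lies below the Hamming bound.


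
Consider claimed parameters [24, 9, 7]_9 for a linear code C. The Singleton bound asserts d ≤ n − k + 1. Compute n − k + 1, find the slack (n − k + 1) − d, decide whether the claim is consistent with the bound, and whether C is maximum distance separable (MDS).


Singleton RHS = n − k + 1 = 16, slack = 9, bound satisfied, not MDS.

Singleton bound: d ≤ n − k + 1.
Here n = 24, k = 9, so n − k + 1 = 16.
Given d = 7, check d ≤ 16: YES.
Slack = (n − k + 1) − d = 9.
The code is NOT MDS (slack = 9 > 0).
Description: the claimed parameters are [24, 9, 7]_9; such a code would be non-MDS.


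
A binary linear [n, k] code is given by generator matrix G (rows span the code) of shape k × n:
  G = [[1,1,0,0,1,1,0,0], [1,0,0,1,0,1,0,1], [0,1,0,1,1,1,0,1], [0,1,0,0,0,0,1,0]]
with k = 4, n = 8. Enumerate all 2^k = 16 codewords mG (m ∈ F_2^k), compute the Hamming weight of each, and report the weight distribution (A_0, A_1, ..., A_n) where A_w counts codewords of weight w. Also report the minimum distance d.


Weight distribution: A_0 = 1, A_1 = 1, A_2 = 1, A_3 = 4, A_4 = 5, A_5 = 3, A_6 = 1. Minimum distance d = 1.

Enumerate all 2^4 = 16 messages m ∈ F_2^4.
For each, compute codeword c = mG in F_2^8, then tally its weight.
  m = 0000 → c = 00000000, weight = 0.
  m = 1000 → c = 11001100, weight = 4.
  m = 0100 → c = 10010101, weight = 4.
  m = 1100 → c = 01011001, weight = 4.
  m = 0010 → c = 01011101, weight = 5.
  m = 1010 → c = 10010001, weight = 3.
  m = 0110 → c = 11001000, weight = 3.
  m = 1110 → c = 00000100, weight = 1.
  m = 0001 → c = 01000010, weight = 2.
  m = 1001 → c = 10001110, weight = 4.
  m = 0101 → c = 11010111, weight = 6.
  m = 1101 → c = 00011011, weight = 4.
  m = 0011 → c = 00011111, weight = 5.
  m = 1011 → c = 11010011, weight = 5.
  m = 0111 → c = 10001010, weight = 3.
  m = 1111 → c = 01000110, weight = 3.
Tally weights:
  weight 0: 1 codewords.
  weight 1: 1 codewords.
  weight 2: 1 codewords.
  weight 3: 4 codewords.
  weight 4: 5 codewords.
  weight 5: 3 codewords.
  weight 6: 1 codewords.
Minimum distance d = smallest w > 0 with A_w > 0 = 1.
Sanity: Σ A_w = 16 = 2^4 = 16 ✓.


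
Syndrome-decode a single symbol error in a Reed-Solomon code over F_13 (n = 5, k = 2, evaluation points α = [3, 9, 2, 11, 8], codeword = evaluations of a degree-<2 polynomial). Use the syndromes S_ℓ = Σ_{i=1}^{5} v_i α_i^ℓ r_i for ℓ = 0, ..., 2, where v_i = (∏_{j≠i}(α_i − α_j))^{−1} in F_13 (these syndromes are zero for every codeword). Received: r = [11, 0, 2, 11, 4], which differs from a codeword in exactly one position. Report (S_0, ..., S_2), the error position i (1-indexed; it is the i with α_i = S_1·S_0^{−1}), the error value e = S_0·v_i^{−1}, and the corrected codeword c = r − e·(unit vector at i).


S = (2, 9, 8), error at position 4, error magnitude e = 6, c = [11, 0, 2, 5, 4].

Step 1: column multipliers v_i = (∏_{j≠i}(α_i − α_j))^{−1} mod 13.
  i = 1 (α = 3): (3−9)(3−2)(3−11)(3−8) = (−6)·1·(−8)·(−5) = −240 ≡ 7, so v_1 = 7^{−1} = 2 (mod 13).
  i = 2 (α = 9): (9−3)(9−2)(9−11)(9−8) = 6·7·(−2)·1 = −84 ≡ 7, so v_2 = 7^{−1} = 2 (mod 13).
  i = 3 (α = 2): (2−3)(2−9)(2−11)(2−8) = (−1)·(−7)·(−9)·(−6) = 378 ≡ 1, so v_3 = 1^{−1} = 1 (mod 13).
  i = 4 (α = 11): (11−3)(11−9)(11−2)(11−8) = 8·2·9·3 = 432 ≡ 3, so v_4 = 3^{−1} = 9 (mod 13).
  i = 5 (α = 8): (8−3)(8−9)(8−2)(8−11) = 5·(−1)·6·(−3) = 90 ≡ 12, so v_5 = 12^{−1} = 12 (mod 13).
  v = [2, 2, 1, 9, 12].
Step 2: syndromes of r = [11, 0, 2, 11, 4] (all sums mod 13).
  S_0 = Σ v_i r_i = 2·11 + 2·0 + 1·2 + 9·11 + 12·4 = 171 ≡ 2.
  S_1 = Σ v_i α_i r_i = 2·3·11 + 2·9·0 + 1·2·2 + 9·11·11 + 12·8·4 = 1543 ≡ 9.
  α_i^2 mod 13 = [9, 3, 4, 4, 12].
  S_2 = Σ v_i α_i^2 r_i = 2·9·11 + 2·3·0 + 1·4·2 + 9·4·11 + 12·12·4 = 1178 ≡ 8.
  S = (2, 9, 8) ≠ 0, so r is not a codeword (an error is present).
Step 3: locate the error. For a single error e at position i, S_ℓ = v_i·e·α_i^ℓ, so α_err = S_1/S_0.
  S_0^{−1} = 2^{−1} = 7 (mod 13), so α_err = 9·7 = 63 ≡ 11 = α_4. Error position i = 4.
  Consistency check: S_2/S_1 = 8·3 = 24 ≡ 11 = α_err ✓ (single-error assumption holds).
Step 4: error magnitude e = S_0/v_4 = S_0·∏_{j≠4}(α_4 − α_j) = 2·3 = 6 ≡ 6 (mod 13).
Step 5: correct position 4: c_4 = r_4 − e = 11 − 6 ≡ 5 (mod 13). Hence c = [11, 0, 2, 5, 4].
  Check: interpolating c through the α_i gives m(x) = 10 + 9·x (degree < 2) with m(α_i) = c_i for every i, so c is indeed a codeword.


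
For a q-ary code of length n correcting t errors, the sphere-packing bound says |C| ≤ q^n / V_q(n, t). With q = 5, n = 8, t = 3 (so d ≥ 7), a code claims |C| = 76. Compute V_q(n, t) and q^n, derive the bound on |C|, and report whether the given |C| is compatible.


V_q(n, t) = 4065, q^n = 390625, Hamming bound = 96, |C| = 76 ≤ bound (satisfied).

Step 1: Compute V_q(n, t) = Σ_{j=0}^3 C(n, j) (q−1)^j.
  j = 0: C(8,0)·(4)^0 = 1·1 = 1.
  j = 1: C(8,1)·(4)^1 = 8·4 = 32.
  j = 2: C(8,2)·(4)^2 = 28·16 = 448.
  j = 3: C(8,3)·(4)^3 = 56·64 = 3584.
  V_q(n, t) = 1 + 32 + 448 + 3584 = 4065.
Step 2: q^n = 5^8 = 390625.
Step 3: Hamming bound ⌊q^n / V_q(n,t)⌋ = ⌊390625/4065⌋ = 96.
Step 4: Compare |C| = 76 to 96: satisfied.
The claimed |C| lies below the Hamming bound.


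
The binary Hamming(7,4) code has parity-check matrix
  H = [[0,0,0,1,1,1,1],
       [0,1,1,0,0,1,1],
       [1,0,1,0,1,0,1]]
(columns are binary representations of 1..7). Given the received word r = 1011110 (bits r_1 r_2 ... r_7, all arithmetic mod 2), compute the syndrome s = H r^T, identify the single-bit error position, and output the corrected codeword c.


s = (1, 0, 1)^T, error position = 5, corrected codeword c = 1011010

Compute s = H r^T mod 2 one row at a time:
  s_1 = 1 + 1 + 1 + 0 = 3 ≡ 1 (mod 2).
  s_2 = 0 + 1 + 1 + 0 = 2 ≡ 0 (mod 2).
  s_3 = 1 + 1 + 1 + 0 = 3 ≡ 1 (mod 2).
s = (1, 0, 1)^T — this equals column 5 of H (binary 101), so error is at position 5.
Correct: flip bit 5 of r = 1011110 to get c = 1011010.
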